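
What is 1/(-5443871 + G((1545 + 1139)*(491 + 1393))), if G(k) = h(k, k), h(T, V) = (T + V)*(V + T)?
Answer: 1/102279074165473 ≈ 9.7772e-15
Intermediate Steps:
h(T, V) = (T + V)² (h(T, V) = (T + V)*(T + V) = (T + V)²)
G(k) = 4*k² (G(k) = (k + k)² = (2*k)² = 4*k²)
1/(-5443871 + G((1545 + 1139)*(491 + 1393))) = 1/(-5443871 + 4*((1545 + 1139)*(491 + 1393))²) = 1/(-5443871 + 4*(2684*1884)²) = 1/(-5443871 + 4*5056656²) = 1/(-5443871 + 4*25569769902336) = 1/(-5443871 + 102279079609344) = 1/102279074165473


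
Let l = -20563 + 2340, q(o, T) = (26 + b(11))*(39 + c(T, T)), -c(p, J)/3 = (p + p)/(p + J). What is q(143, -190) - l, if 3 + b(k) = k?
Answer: 19447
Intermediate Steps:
c(p, J) = -6*p/(J + p) (c(p, J) = -3*(p + p)/(p + J) = -3*2*p/(J + p) = -6*p/(J + p))
b(k) = -3 + k
q(o, T) = 1224 (q(o, T) = (26 + (-3 + 11))*(39 - 6*T/(T + T)) = (26 + 8)*(39 - 6*T/(2*T)) = 34*(39 - 6*T*1/(2*T)) = 34*(39 - 3) = 34*36 = 1224)
l = -18223
q(143, -190) - l = 1224 - 1*(-18223) = 1224 + 18223 = 19447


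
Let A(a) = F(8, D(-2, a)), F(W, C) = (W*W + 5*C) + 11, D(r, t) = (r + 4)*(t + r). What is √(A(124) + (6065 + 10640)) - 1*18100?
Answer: -18100 + 60*√5 ≈ -17966.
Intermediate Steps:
D(r, t) = (4 + r)*(r + t)
F(W, C) = 11 + W² + 5*C (F(W, C) = (W² + 5*C) + 11 = 11 + W² + 5*C)
A(a) = 55 + 10*a (A(a) = 11 + 8² + 5*((-2)² + 4*(-2) + 4*a - 2*a) = 11 + 64 + 5*(4 - 8 + 4*a - 2*a) = 11 + 64 + 5*(-4 + 2*a) = 11 + 64 + (-20 + 10*a) = 55 + 10*a)
√(A(124) + (6065 + 10640)) - 1*18100 = √((55 + 10*124) + (6065 + 10640)) - 1*18100 = √((55 + 1240) + 16705) - 18100 = √(1295 + 16705) - 18100 = √18000 - 18100 = 60*√5 - 18100 = -18100 + 60*√5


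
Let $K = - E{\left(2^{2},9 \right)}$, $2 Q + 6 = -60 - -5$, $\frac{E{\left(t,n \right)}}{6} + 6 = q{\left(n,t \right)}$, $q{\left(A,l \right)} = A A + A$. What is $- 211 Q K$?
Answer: $-3243492$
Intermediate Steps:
$q{\left(A,l \right)} = A + A^{2}$ ($q{\left(A,l \right)} = A^{2} + A = A + A^{2}$)
$E{\left(t,n \right)} = -36 + 6 n \left(1 + n\right)$
$Q = - \frac{61}{2}$ ($Q = -3 + \frac{-60 - -5}{2} = -3 + \frac{-60 + 5}{2} = -3 + \frac{1}{2} \left(-55\right) = -3 - \frac{55}{2} = - \frac{61}{2} \approx -30.5$)
$K = -504$ ($K = - (-36 + 6 \cdot 9 \left(1 + 9\right)) = - (-36 + 6 \cdot 9 \cdot 10) = - (-36 + 540) = \left(-1\right) 504 = -504$)
$- 211 Q K = \left(-211\right) \left(- \frac{61}{2}\right) \left(-504\right) = \frac{12871}{2} \left(-504\right) = -3243492$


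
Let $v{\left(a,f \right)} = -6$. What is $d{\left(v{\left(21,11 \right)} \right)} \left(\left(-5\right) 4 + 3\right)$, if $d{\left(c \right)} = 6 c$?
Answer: $612$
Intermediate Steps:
$d{\left(v{\left(21,11 \right)} \right)} \left(\left(-5\right) 4 + 3\right) = 6 \left(-6\right) \left(\left(-5\right) 4 + 3\right) = - 36 \left(-20 + 3\right) = \left(-36\right) \left(-17\right) = 612$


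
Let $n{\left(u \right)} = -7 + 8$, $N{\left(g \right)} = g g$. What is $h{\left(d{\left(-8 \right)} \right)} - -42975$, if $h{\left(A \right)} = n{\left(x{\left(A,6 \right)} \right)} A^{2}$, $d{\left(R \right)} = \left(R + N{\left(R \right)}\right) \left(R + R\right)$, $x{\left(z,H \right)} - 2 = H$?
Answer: $845791$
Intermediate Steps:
$N{\left(g \right)} = g^{2}$
$x{\left(z,H \right)} = 2 + H$
$d{\left(R \right)} = 2 R \left(R + R^{2}\right)$ ($d{\left(R \right)} = \left(R + R^{2}\right) \left(R + R\right) = \left(R + R^{2}\right) 2 R = 2 R \left(R + R^{2}\right)$)
$n{\left(u \right)} = 1$
$h{\left(A \right)} = A^{2}$ ($h{\left(A \right)} = 1 A^{2} = A^{2}$)
$h{\left(d{\left(-8 \right)} \right)} - -42975 = \left(2 \left(-8\right)^{2} \left(1 - 8\right)\right)^{2} - -42975 = \left(2 \cdot 64 \left(-7\right)\right)^{2} + 42975 = \left(-896\right)^{2} + 42975 = 802816 + 42975 = 845791$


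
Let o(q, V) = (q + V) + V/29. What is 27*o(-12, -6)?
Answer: -14256/29 ≈ -491.59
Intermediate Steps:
o(q, V) = q + 30*V/29 (o(q, V) = (V + q) + V*(1/29) = (V + q) + V/29 = q + 30*V/29)
27*o(-12, -6) = 27*(-12 + (30/29)*(-6)) = 27*(-12 - 180/29) = 27*(-528/29) = -14256/29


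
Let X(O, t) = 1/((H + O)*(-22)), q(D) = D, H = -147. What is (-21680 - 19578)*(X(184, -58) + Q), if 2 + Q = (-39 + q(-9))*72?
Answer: 58066777377/407 ≈ 1.4267e+8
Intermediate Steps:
Q = -3458 (Q = -2 + (-39 - 9)*72 = -2 - 48*72 = -2 - 3456 = -3458)
X(O, t) = -1/(22*(-147 + O)) (X(O, t) = 1/((-147 + O)*(-22)) = -1/22/(-147 + O) = -1/(22*(-147 + O)))
(-21680 - 19578)*(X(184, -58) + Q) = (-21680 - 19578)*(-1/(-3234 + 22*184) - 3458) = -41258*(-1/(-3234 + 4048) - 3458) = -41258*(-1/814 - 3458) = -41258*(-2814813/814) = 58066777377/407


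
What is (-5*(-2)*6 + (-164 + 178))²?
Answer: 5476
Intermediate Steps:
(-5*(-2)*6 + (-164 + 178))² = (10*6 + 14)² = (60 + 14)² = 74² = 5476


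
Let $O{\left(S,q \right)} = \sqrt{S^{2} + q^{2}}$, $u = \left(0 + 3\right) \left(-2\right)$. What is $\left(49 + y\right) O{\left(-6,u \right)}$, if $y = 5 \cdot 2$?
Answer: $354 \sqrt{2} \approx 500.63$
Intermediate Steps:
$y = 10$
$u = -6$ ($u = 3 \left(-2\right) = -6$)
$\left(49 + y\right) O{\left(-6,u \right)} = \left(49 + 10\right) \sqrt{\left(-6\right)^{2} + \left(-6\right)^{2}} = 59 \sqrt{36 + 36} = 59 \sqrt{72} = 59 \cdot 6 \sqrt{2} = 354 \sqrt{2}$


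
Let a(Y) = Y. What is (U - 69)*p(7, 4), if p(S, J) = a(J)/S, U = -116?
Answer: -740/7 ≈ -105.71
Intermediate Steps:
p(S, J) = J/S
(U - 69)*p(7, 4) = (-116 - 69)*(4/7) = -740/7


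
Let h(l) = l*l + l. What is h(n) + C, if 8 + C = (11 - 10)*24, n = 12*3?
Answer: 1348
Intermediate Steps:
n = 36
h(l) = l + l**2 (h(l) = l**2 + l = l + l**2)
C = 16 (C = -8 + (11 - 10)*24 = -8 + 1*24 = -8 + 24 = 16)
h(n) + C = 36*(1 + 36) + 16 = 36*37 + 16 = 1332 + 16 = 1348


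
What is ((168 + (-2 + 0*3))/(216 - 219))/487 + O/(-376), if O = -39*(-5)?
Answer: -347311/549336 ≈ -0.63224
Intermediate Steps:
O = 195
((168 + (-2 + 0*3))/(216 - 219))/487 + O/(-376) = ((168 + (-2 + 0*3))/(216 - 219))/487 + 195/(-376) = ((168 + (-2 + 0))/(-3))*(1/487) + 195*(-1/376) = ((168 - 2)*(-⅓))*(1/487) - 195/376 = (166*(-⅓))*(1/487) - 195/376 = -166/3*1/487 - 195/376 = -166/1461 - 195/376 = -347311/549336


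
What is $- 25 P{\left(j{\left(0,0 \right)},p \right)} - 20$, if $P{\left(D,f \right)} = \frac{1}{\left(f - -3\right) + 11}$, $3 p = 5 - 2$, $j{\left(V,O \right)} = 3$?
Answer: $- \frac{65}{3} \approx -21.667$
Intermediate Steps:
$p = 1$ ($p = \frac{5 - 2}{3} = \frac{1}{3} \cdot 3 = 1$)
$P{\left(D,f \right)} = \frac{1}{14 + f}$ ($P{\left(D,f \right)} = \frac{1}{\left(f + 3\right) + 11} = \frac{1}{\left(3 + f\right) + 11} = \frac{1}{14 + f}$)
$- 25 P{\left(j{\left(0,0 \right)},p \right)} - 20 = - \frac{25}{14 + 1} - 20 = - \frac{25}{15} - 20 = \left(-25\right) \frac{1}{15} - 20 = - \frac{5}{3} - 20 = - \frac{65}{3}$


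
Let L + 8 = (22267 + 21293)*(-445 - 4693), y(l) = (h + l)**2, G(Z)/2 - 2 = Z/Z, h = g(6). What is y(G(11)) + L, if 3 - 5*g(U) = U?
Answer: -5595281471/25 ≈ -2.2381e+8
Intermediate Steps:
g(U) = 3/5 - U/5
h = -3/5 (h = 3/5 - 1/5*6 = 3/5 - 6/5 = -3/5 ≈ -0.60000)
G(Z) = 6 (G(Z) = 4 + 2*(Z/Z) = 4 + 2*1 = 4 + 2 = 6)
y(l) = (-3/5 + l)**2
L = -223811288 (L = -8 + (22267 + 21293)*(-445 - 4693) = -8 + 43560*(-5138) = -8 - 223811280 = -223811288)
y(G(11)) + L = (-3 + 5*6)**2/25 - 223811288 = (-3 + 30)**2/25 - 223811288 = (1/25)*27**2 - 223811288 = (1/25)*729 - 223811288 = 729/25 - 223811288 = -5595281471/25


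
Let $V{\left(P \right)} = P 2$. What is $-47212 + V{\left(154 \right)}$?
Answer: $-46904$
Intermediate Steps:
$V{\left(P \right)} = 2 P$
$-47212 + V{\left(154 \right)} = -47212 + 2 \cdot 154 = -47212 + 308 = -46904$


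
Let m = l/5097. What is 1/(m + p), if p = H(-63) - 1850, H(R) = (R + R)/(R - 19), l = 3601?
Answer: -208977/386138698 ≈ -0.00054120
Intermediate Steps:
H(R) = 2*R/(-19 + R) (H(R) = (2*R)/(-19 + R) = 2*R/(-19 + R))
m = 3601/5097 ≈ 0.70649
p = -75787/41 (p = 2*(-63)/(-19 - 63) - 1850 = 2*(-63)/(-82) - 1850 = 2*(-63)*(-1/82) - 1850 = 63/41 - 1850 = -75787/41 ≈ -1848.5)
1/(m + p) = 1/(3601/5097 - 75787/41) = 1/(-386138698/208977) = -208977/386138698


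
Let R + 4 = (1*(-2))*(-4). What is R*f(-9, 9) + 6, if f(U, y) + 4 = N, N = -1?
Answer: -14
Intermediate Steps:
f(U, y) = -5 (f(U, y) = -4 - 1 = -5)
R = 4 (R = -4 + (1*(-2))*(-4) = -4 - 2*(-4) = -4 + 8 = 4)
R*f(-9, 9) + 6 = 4*(-5) + 6 = -20 + 6 = -14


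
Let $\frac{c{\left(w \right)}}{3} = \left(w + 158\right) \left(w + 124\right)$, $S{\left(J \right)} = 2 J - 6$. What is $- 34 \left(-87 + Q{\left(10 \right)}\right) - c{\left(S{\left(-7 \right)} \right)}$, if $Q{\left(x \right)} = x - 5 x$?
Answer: $-38738$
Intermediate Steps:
$S{\left(J \right)} = -6 + 2 J$
$Q{\left(x \right)} = - 4 x$
$c{\left(w \right)} = 3 \left(124 + w\right) \left(158 + w\right)$ ($c{\left(w \right)} = 3 \left(w + 158\right) \left(w + 124\right) = 3 \left(158 + w\right) \left(124 + w\right) = 3 \left(124 + w\right) \left(158 + w\right)$)
$- 34 \left(-87 + Q{\left(10 \right)}\right) - c{\left(S{\left(-7 \right)} \right)} = - 34 \left(-87 - 40\right) - \left(58776 + 3 \left(-6 + 2 \left(-7\right)\right)^{2} + 846 \left(-6 + 2 \left(-7\right)\right)\right) = - 34 \left(-87 - 40\right) - \left(58776 + 3 \left(-6 - 14\right)^{2} + 846 \left(-6 - 14\right)\right) = \left(-34\right) \left(-127\right) - \left(58776 + 3 \left(-20\right)^{2} + 846 \left(-20\right)\right) = 4318 - \left(58776 + 3 \cdot 400 - 16920\right) = 4318 - \left(58776 + 1200 - 16920\right) = 4318 - 43056 = -38738$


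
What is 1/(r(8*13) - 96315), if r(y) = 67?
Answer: -1/96248 ≈ -1.0390e-5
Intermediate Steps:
1/(r(8*13) - 96315) = 1/(67 - 96315) = 1/(-96248) = -1/96248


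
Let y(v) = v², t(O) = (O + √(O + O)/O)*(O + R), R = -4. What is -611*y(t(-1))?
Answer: 15275 - 30550*I*√2 ≈ 15275.0 - 43204.0*I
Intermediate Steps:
t(O) = (-4 + O)*(O + √2/√O) (t(O) = (O + √(O + O)/O)*(O - 4) = (O + √(2*O)/O)*(-4 + O) = (O + (√2*√O)/O)*(-4 + O) = (O + √2/√O)*(-4 + O) = (-4 + O)*(O + √2/√O))
-611*y(t(-1)) = -611*((-1)² - 4*(-1) + √2*√(-1) - 4*√2/√(-1))² = -611*(1 + 4 + √2*I - 4*√2*(-I))² = -611*(1 + 4 + I*√2 + 4*I*√2)² = -611*(5 + 5*I*√2)²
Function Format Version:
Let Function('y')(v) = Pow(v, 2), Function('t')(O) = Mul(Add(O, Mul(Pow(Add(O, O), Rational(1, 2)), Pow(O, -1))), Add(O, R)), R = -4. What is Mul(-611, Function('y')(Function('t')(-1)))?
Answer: Add(15275, Mul(-30550, I, Pow(2, Rational(1, 2)))) ≈ Add(15275., Mul(-43204., I))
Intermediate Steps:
Function('t')(O) = Mul(Add(-4, O), Add(O, Mul(Pow(2, Rational(1, 2)), Pow(O, Rational(-1, 2))))) (Function('t')(O) = Mul(Add(O, Mul(Pow(Add(O, O), Rational(1, 2)), Pow(O, -1))), Add(O, -4)) = Mul(Add(O, Mul(Pow(Mul(2, O), Rational(1, 2)), Pow(O, -1))), Add(-4, O)) = Mul(Add(O, Mul(Mul(Pow(2, Rational(1, 2)), Pow(O, Rational(1, 2))), Pow(O, -1))), Add(-4, O)) = Mul(Add(O, Mul(Pow(2, Rational(1, 2)), Pow(O, Rational(-1, 2)))), Add(-4, O)) = Mul(Add(-4, O), Add(O, Mul(Pow(2, Rational(1, 2)), Pow(O, Rational(-1, 2))))))
Mul(-611, Function('y')(Function('t')(-1))) = Mul(-611, Pow(Add(Pow(-1, 2), Mul(-4, -1), Mul(Pow(2, Rational(1, 2)), Pow(-1, Rational(1, 2))), Mul(-4, Pow(2, Rational(1, 2)), Pow(-1, Rational(-1, 2)))), 2)) = Mul(-611, Pow(Add(1, 4, Mul(Pow(2, Rational(1, 2)), I), Mul(-4, Pow(2, Rational(1, 2)), Mul(-1, I))), 2)) = Mul(-611, Pow(Add(1, 4, Mul(I, Pow(2, Rational(1, 2))), Mul(4, I, Pow(2, Rational(1, 2)))), 2)) = Mul(-611, Pow(Add(5, Mul(5, I, Pow(2, Rational(1, 2)))), 2))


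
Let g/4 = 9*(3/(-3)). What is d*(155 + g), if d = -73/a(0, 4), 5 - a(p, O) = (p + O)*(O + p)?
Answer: 8687/11 ≈ 789.73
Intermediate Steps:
a(p, O) = 5 - (O + p)² (a(p, O) = 5 - (p + O)*(O + p) = 5 - (O + p)*(O + p) = 5 - (O + p)²)
d = 73/11 (d = -73/(5 - (4 + 0)²) = -73/(5 - 1*4²) = -73/(5 - 1*16) = -73/(5 - 16) = -73/(-11) = -73*(-1/11) = 73/11 ≈ 6.6364)
g = -36 (g = 4*(9*(3/(-3))) = 4*(9*(3*(-⅓))) = 4*(9*(-1)) = 4*(-9) = -36)
d*(155 + g) = 73*(155 - 36)/11 = (73/11)*119 = 8687/11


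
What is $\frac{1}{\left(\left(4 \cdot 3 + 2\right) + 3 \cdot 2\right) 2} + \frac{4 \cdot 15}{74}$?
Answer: $\frac{1237}{1480} \approx 0.83581$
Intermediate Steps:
$\frac{1}{\left(\left(4 \cdot 3 + 2\right) + 3 \cdot 2\right) 2} + \frac{4 \cdot 15}{74} = \frac{1}{\left(\left(12 + 2\right) + 6\right) 2} + \frac{1}{74} \cdot 60 = \frac{1}{\left(14 + 6\right) 2} + \frac{30}{37} = \frac{1}{20 \cdot 2} + \frac{30}{37} = \frac{1}{40} + \frac{30}{37} = \frac{1237}{1480}$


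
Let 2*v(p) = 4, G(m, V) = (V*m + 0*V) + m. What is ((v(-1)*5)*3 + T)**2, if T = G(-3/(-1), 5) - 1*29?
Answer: 361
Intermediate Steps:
G(m, V) = m + V*m (G(m, V) = (V*m + 0) + m = V*m + m = m + V*m)
v(p) = 2 (v(p) = (1/2)*4 = 2)
T = -11 (T = (-3/(-1))*(1 + 5) - 1*29 = -3*(-1)*6 - 29 = 3*6 - 29 = 18 - 29 = -11)
((v(-1)*5)*3 + T)**2 = ((2*5)*3 - 11)**2 = (10*3 - 11)**2 = (30 - 11)**2 = 19**2 = 361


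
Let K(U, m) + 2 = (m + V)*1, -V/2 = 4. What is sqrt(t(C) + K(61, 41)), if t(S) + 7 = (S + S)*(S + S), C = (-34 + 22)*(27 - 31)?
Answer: 2*sqrt(2310) ≈ 96.125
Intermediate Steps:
V = -8 (V = -2*4 = -8)
C = 48 (C = -12*(-4) = 48)
t(S) = -7 + 4*S**2 (t(S) = -7 + (S + S)*(S + S) = -7 + (2*S)*(2*S) = -7 + 4*S**2)
K(U, m) = -10 + m (K(U, m) = -2 + (m - 8)*1 = -2 + (-8 + m)*1 = -2 + (-8 + m) = -10 + m)
sqrt(t(C) + K(61, 41)) = sqrt((-7 + 4*48**2) + (-10 + 41)) = sqrt((-7 + 4*2304) + 31) = sqrt((-7 + 9216) + 31) = sqrt(9209 + 31) = sqrt(9240) = 2*sqrt(2310)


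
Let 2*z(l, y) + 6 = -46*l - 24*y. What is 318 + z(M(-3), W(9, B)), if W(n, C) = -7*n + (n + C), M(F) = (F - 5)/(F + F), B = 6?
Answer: 2581/3 ≈ 860.33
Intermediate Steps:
M(F) = (-5 + F)/(2*F) (M(F) = (-5 + F)/((2*F)) = (-5 + F)*(1/(2*F)) = (-5 + F)/(2*F))
W(n, C) = C - 6*n (W(n, C) = -7*n + (C + n) = C - 6*n)
z(l, y) = -3 - 23*l - 12*y (z(l, y) = -3 + (-46*l - 24*y)/2 = -3 + (-23*l - 12*y) = -3 - 23*l - 12*y)
318 + z(M(-3), W(9, B)) = 318 + (-3 - 23*(-5 - 3)/(2*(-3)) - 12*(6 - 6*9)) = 318 + (-3 - 23*(-1)*(-8)/(2*3) - 12*(6 - 54)) = 318 + (-3 - 23*4/3 - 12*(-48)) = 318 + (-3 - 92/3 + 576) = 318 + 1627/3 = 2581/3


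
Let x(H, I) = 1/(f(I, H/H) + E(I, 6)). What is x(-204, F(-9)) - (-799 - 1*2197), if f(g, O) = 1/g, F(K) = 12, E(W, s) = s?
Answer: 218720/73 ≈ 2996.2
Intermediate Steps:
x(H, I) = 1/(6 + 1/I) (x(H, I) = 1/(1/I + 6) = 1/(6 + 1/I))
x(-204, F(-9)) - (-799 - 1*2197) = 12/(1 + 6*12) - (-799 - 1*2197) = 12/(1 + 72) - (-799 - 2197) = 12/73 - 1*(-2996) = 12*(1/73) + 2996 = 12/73 + 2996 = 218720/73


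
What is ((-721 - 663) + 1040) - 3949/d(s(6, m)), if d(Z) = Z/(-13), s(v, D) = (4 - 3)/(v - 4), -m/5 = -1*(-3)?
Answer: 102330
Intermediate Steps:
m = -15 (m = -(-5)*(-3) = -5*3 = -15)
s(v, D) = 1/(-4 + v)
d(Z) = -Z/13 (d(Z) = Z*(-1/13) = -Z/13)
((-721 - 663) + 1040) - 3949/d(s(6, m)) = ((-721 - 663) + 1040) - 3949/((-1/(13*(-4 + 6)))) = (-1384 + 1040) - 3949/((-1/13/2)) = -344 - 3949/((-1/13*½)) = -344 - 3949/(-1/26) = -344 - 3949*(-26) = -344 - 1*(-102674) = -344 + 102674 = 102330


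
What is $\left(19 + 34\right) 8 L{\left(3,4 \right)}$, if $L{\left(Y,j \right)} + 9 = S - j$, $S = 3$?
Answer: $-4240$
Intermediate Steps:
$L{\left(Y,j \right)} = -6 - j$ ($L{\left(Y,j \right)} = -9 - \left(-3 + j\right) = -6 - j$)
$\left(19 + 34\right) 8 L{\left(3,4 \right)} = \left(19 + 34\right) 8 \left(-6 - 4\right) = 53 \cdot 8 \left(-6 - 4\right) = 53 \cdot 8 \left(-10\right) = 53 \left(-80\right) = -4240$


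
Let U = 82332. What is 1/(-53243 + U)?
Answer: 1/29089 ≈ 3.4377e-5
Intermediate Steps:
1/(-53243 + U) = 1/(-53243 + 82332) = 1/29089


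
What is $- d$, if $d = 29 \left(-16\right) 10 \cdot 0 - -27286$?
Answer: $-27286$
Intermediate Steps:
$d = 27286$ ($d = \left(-464\right) 0 + 27286 = 0 + 27286 = 27286$)
$- d = \left(-1\right) 27286 = -27286$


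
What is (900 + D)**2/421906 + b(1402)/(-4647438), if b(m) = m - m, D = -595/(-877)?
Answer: 623934111025/324500139874 ≈ 1.9228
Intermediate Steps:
D = 595/877 (D = -595*(-1/877) = 595/877 ≈ 0.67845)
b(m) = 0
(900 + D)**2/421906 + b(1402)/(-4647438) = (900 + 595/877)**2/421906 + 0/(-4647438) = (789895/877)**2*(1/421906) + 0*(-1/4647438) = (623934111025/769129)*(1/421906) + 0 = 623934111025/324500139874 + 0 = 623934111025/324500139874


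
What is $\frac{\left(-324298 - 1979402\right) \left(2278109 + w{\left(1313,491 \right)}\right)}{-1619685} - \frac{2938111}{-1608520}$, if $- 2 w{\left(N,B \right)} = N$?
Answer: $\frac{562614215414461669}{173686381080} \approx 3.2393 \cdot 10^{6}$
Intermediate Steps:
$w{\left(N,B \right)} = - \frac{N}{2}$
$\frac{\left(-324298 - 1979402\right) \left(2278109 + w{\left(1313,491 \right)}\right)}{-1619685} - \frac{2938111}{-1608520} = \frac{\left(-324298 - 1979402\right) \left(2278109 - \frac{1313}{2}\right)}{-1619685} - \frac{2938111}{-1608520} = - 2303700 \left(2278109 - \frac{1313}{2}\right) \left(- \frac{1}{1619685}\right) - - \frac{2938111}{1608520} = \left(-2303700\right) \frac{4554905}{2} \left(- \frac{1}{1619685}\right) + \frac{2938111}{1608520} = \left(-5246567324250\right) \left(- \frac{1}{1619685}\right) + \frac{2938111}{1608520} = \frac{349771154950}{107979} + \frac{2938111}{1608520} = \frac{562614215414461669}{173686381080}$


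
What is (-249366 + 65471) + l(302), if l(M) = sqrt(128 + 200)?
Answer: -183895 + 2*sqrt(82) ≈ -1.8388e+5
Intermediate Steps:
l(M) = 2*sqrt(82) (l(M) = sqrt(328) = 2*sqrt(82))
(-249366 + 65471) + l(302) = (-249366 + 65471) + 2*sqrt(82) = -183895 + 2*sqrt(82)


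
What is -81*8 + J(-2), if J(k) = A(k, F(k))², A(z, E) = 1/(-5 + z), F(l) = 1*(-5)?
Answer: -31751/49 ≈ -647.98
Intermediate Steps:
F(l) = -5
J(k) = (-5 + k)⁻² (J(k) = (1/(-5 + k))² = (-5 + k)⁻²)
-81*8 + J(-2) = -81*8 + (-5 - 2)⁻² = -648 + (-7)⁻² = -648 + 1/49 = -31751/49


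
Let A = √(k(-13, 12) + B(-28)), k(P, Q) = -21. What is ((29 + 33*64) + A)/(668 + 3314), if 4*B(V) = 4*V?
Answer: 2141/3982 + 7*I/3982 ≈ 0.53767 + 0.0017579*I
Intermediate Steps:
B(V) = V (B(V) = (4*V)/4 = V)
A = 7*I (A = √(-21 - 28) = √(-49) = 7*I ≈ 7.0*I)
((29 + 33*64) + A)/(668 + 3314) = ((29 + 33*64) + 7*I)/(668 + 3314) = ((29 + 2112) + 7*I)/3982 = (2141 + 7*I)*(1/3982) = 2141/3982 + 7*I/3982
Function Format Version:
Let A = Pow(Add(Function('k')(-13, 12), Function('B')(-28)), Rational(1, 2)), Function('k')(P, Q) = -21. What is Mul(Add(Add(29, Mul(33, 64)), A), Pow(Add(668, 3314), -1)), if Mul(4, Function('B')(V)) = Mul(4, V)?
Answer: Add(Rational(2141, 3982), Mul(Rational(7, 3982), I)) ≈ Add(0.53767, Mul(0.0017579, I))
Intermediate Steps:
Function('B')(V) = V (Function('B')(V) = Mul(Rational(1, 4), Mul(4, V)) = V)
A = Mul(7, I) (A = Pow(Add(-21, -28), Rational(1, 2)) = Pow(-49, Rational(1, 2)) = Mul(7, I) ≈ Mul(7.0000, I))
Mul(Add(Add(29, Mul(33, 64)), A), Pow(Add(668, 3314), -1)) = Mul(Add(Add(29, Mul(33, 64)), Mul(7, I)), Pow(Add(668, 3314), -1)) = Mul(Add(Add(29, 2112), Mul(7, I)), Pow(3982, -1)) = Mul(Add(2141, Mul(7, I)), Rational(1, 3982)) = Add(Rational(2141, 3982), Mul(Rational(7, 3982), I))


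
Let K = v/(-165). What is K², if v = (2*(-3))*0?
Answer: 0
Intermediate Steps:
v = 0 (v = -6*0 = 0)
K = 0 (K = 0/(-165) = 0*(-1/165) = 0)
K² = 0² = 0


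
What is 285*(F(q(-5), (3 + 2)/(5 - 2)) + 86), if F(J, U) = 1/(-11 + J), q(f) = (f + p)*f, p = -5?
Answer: 318725/13 ≈ 24517.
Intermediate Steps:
q(f) = f*(-5 + f) (q(f) = (f - 5)*f = (-5 + f)*f = f*(-5 + f))
285*(F(q(-5), (3 + 2)/(5 - 2)) + 86) = 285*(1/(-11 - 5*(-5 - 5)) + 86) = 285*(1/(-11 - 5*(-10)) + 86) = 285*(1/(-11 + 50) + 86) = 285*(1/39 + 86) = 285*(3355/39) = 318725/13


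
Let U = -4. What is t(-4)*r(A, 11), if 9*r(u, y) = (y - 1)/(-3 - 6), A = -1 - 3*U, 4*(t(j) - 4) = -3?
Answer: -65/162 ≈ -0.40123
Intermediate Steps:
t(j) = 13/4 (t(j) = 4 + (¼)*(-3) = 4 - ¾ = 13/4)
A = 11 (A = -1 - 3*(-4) = -1 + 12 = 11)
r(u, y) = 1/81 - y/81 (r(u, y) = ((y - 1)/(-3 - 6))/9 = ((-1 + y)/(-9))/9 = ((-1 + y)*(-⅑))/9 = (⅑ - y/9)/9 = 1/81 - y/81)
t(-4)*r(A, 11) = 13*(1/81 - 1/81*11)/4 = 13*(1/81 - 11/81)/4 = (13/4)*(-10/81) = -65/162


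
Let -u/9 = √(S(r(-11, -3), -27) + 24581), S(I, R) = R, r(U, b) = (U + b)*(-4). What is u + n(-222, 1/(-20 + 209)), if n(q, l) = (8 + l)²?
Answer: 2289169/35721 - 9*√24554 ≈ -1346.2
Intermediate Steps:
r(U, b) = -4*U - 4*b
u = -9*√24554 (u = -9*√(-27 + 24581) = -9*√24554 ≈ -1410.3)
u + n(-222, 1/(-20 + 209)) = -9*√24554 + (8 + 1/(-20 + 209))² = -9*√24554 + (8 + 1/189)² = -9*√24554 + (1513/189)² = -9*√24554 + 2289169/35721 = 2289169/35721 - 9*√24554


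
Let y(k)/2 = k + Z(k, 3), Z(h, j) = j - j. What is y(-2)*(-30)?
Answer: 120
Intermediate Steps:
Z(h, j) = 0
y(k) = 2*k (y(k) = 2*(k + 0) = 2*k)
y(-2)*(-30) = (2*(-2))*(-30) = -4*(-30) = 120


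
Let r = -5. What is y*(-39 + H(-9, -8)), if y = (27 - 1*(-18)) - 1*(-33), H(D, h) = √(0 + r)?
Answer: -3042 + 78*I*√5 ≈ -3042.0 + 174.41*I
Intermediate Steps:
H(D, h) = I*√5 (H(D, h) = √(0 - 5) = √(-5) = I*√5)
y = 78 (y = (27 + 18) + 33 = 45 + 33 = 78)
y*(-39 + H(-9, -8)) = 78*(-39 + I*√5) = -3042 + 78*I*√5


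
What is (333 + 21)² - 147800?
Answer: -22484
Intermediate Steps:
(333 + 21)² - 147800 = 354² - 147800 = 125316 - 147800 = -22484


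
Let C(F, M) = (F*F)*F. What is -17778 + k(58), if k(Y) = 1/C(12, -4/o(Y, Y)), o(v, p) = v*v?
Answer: -30720383/1728 ≈ -17778.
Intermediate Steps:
o(v, p) = v²
C(F, M) = F³ (C(F, M) = F²*F = F³)
k(Y) = 1/1728 (k(Y) = 1/(12³) = 1/1728)
-17778 + k(58) = -17778 + 1/1728 = -30720383/1728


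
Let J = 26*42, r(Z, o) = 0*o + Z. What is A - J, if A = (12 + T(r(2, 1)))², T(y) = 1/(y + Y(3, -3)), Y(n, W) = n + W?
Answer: -3743/4 ≈ -935.75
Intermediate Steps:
Y(n, W) = W + n
r(Z, o) = Z (r(Z, o) = 0 + Z = Z)
T(y) = 1/y (T(y) = 1/(y + (-3 + 3)) = 1/(y + 0) = 1/y)
J = 1092
A = 625/4 (A = (12 + 1/2)² = (12 + ½)² = (25/2)² = 625/4 ≈ 156.25)
A - J = 625/4 - 1*1092 = 625/4 - 1092 = -3743/4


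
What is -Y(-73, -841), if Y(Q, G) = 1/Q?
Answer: 1/73 ≈ 0.013699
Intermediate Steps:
-Y(-73, -841) = -1/(-73) = -1*(-1/73) = 1/73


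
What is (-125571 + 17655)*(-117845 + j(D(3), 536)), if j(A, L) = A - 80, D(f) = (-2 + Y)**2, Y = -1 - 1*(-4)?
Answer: 12725886384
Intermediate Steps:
Y = 3 (Y = -1 + 4 = 3)
D(f) = 1 (D(f) = (-2 + 3)**2 = 1**2 = 1)
j(A, L) = -80 + A
(-125571 + 17655)*(-117845 + j(D(3), 536)) = (-125571 + 17655)*(-117845 + (-80 + 1)) = -107916*(-117845 - 79) = -107916*(-117924) = 12725886384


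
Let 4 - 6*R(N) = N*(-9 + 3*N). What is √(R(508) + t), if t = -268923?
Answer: I*√3574731/3 ≈ 630.23*I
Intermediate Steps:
R(N) = ⅔ - N*(-9 + 3*N)/6
√(R(508) + t) = √((⅔ - ½*508² + (3/2)*508) - 268923) = √((⅔ - ½*258064 + 762) - 268923) = √((⅔ - 129032 + 762) - 268923) = √(-384808/3 - 268923) = √(-1191577/3) = I*√3574731/3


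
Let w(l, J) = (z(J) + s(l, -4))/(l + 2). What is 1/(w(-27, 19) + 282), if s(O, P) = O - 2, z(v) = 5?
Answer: 25/7074 ≈ 0.0035341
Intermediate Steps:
s(O, P) = -2 + O
w(l, J) = (3 + l)/(2 + l) (w(l, J) = (5 + (-2 + l))/(l + 2) = (3 + l)/(2 + l))
1/(w(-27, 19) + 282) = 1/((3 - 27)/(2 - 27) + 282) = 1/(-24/(-25) + 282) = 1/(-1/25*(-24) + 282) = 1/(24/25 + 282) = 1/(7074/25) = 25/7074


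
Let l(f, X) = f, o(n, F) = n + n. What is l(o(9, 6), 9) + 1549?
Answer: 1567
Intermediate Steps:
o(n, F) = 2*n
l(o(9, 6), 9) + 1549 = 2*9 + 1549 = 18 + 1549 = 1567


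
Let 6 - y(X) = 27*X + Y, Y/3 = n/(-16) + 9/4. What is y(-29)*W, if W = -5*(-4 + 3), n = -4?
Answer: 7815/2 ≈ 3907.5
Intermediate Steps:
Y = 15/2 (Y = 3*(-4/(-16) + 9/4) = 3*(-4*(-1/16) + 9*(1/4)) = 3*(1/4 + 9/4) = 3*(5/2) = 15/2 ≈ 7.5000)
y(X) = -3/2 - 27*X (y(X) = 6 - (27*X + 15/2) = 6 - (15/2 + 27*X) = 6 + (-15/2 - 27*X) = -3/2 - 27*X)
W = 5 (W = -5*(-1) = 5)
y(-29)*W = (-3/2 - 27*(-29))*5 = (-3/2 + 783)*5 = (1563/2)*5 = 7815/2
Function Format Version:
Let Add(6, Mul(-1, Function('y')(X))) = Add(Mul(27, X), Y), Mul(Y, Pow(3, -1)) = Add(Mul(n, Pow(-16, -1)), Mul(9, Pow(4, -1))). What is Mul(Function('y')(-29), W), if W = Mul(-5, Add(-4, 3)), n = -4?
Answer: Rational(7815, 2) ≈ 3907.5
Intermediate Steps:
Y = Rational(15, 2) (Y = Mul(3, Add(Mul(-4, Pow(-16, -1)), Mul(9, Pow(4, -1)))) = Mul(3, Add(Mul(-4, Rational(-1, 16)), Mul(9, Rational(1, 4)))) = Mul(3, Add(Rational(1, 4), Rational(9, 4))) = Mul(3, Rational(5, 2)) = Rational(15, 2) ≈ 7.5000)
Function('y')(X) = Add(Rational(-3, 2), Mul(-27, X)) (Function('y')(X) = Add(6, Mul(-1, Add(Mul(27, X), Rational(15, 2)))) = Add(6, Mul(-1, Add(Rational(15, 2), Mul(27, X)))) = Add(6, Add(Rational(-15, 2), Mul(-27, X))) = Add(Rational(-3, 2), Mul(-27, X)))
W = 5 (W = Mul(-5, -1) = 5)
Mul(Function('y')(-29), W) = Mul(Add(Rational(-3, 2), Mul(-27, -29)), 5) = Mul(Add(Rational(-3, 2), 783), 5) = Mul(Rational(1563, 2), 5) = Rational(7815, 2)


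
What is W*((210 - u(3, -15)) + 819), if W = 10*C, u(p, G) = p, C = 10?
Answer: 102600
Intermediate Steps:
W = 100 (W = 10*10 = 100)
W*((210 - u(3, -15)) + 819) = 100*((210 - 1*3) + 819) = 100*((210 - 3) + 819) = 100*(207 + 819) = 100*1026 = 102600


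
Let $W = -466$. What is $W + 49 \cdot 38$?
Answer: $1396$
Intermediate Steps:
$W + 49 \cdot 38 = -466 + 49 \cdot 38 = -466 + 1862 = 1396$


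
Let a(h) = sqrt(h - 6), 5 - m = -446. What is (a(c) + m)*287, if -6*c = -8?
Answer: 129437 + 287*I*sqrt(42)/3 ≈ 1.2944e+5 + 619.99*I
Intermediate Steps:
m = 451 (m = 5 - 1*(-446) = 5 + 446 = 451)
c = 4/3 (c = -1/6*(-8) = 4/3 ≈ 1.3333)
a(h) = sqrt(-6 + h)
(a(c) + m)*287 = (sqrt(-6 + 4/3) + 451)*287 = (sqrt(-14/3) + 451)*287 = (I*sqrt(42)/3 + 451)*287 = (451 + I*sqrt(42)/3)*287 = 129437 + 287*I*sqrt(42)/3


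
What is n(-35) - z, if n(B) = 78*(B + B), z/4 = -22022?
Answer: 82628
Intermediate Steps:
z = -88088 (z = 4*(-22022) = -88088)
n(B) = 156*B (n(B) = 78*(2*B) = 156*B)
n(-35) - z = 156*(-35) - 1*(-88088) = -5460 + 88088 = 82628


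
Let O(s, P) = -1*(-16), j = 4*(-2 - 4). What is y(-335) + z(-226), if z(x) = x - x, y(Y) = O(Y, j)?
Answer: 16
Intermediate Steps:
j = -24 (j = 4*(-6) = -24)
O(s, P) = 16
y(Y) = 16
z(x) = 0
y(-335) + z(-226) = 16 + 0 = 16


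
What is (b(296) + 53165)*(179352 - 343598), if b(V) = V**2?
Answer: -23122716126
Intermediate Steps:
(b(296) + 53165)*(179352 - 343598) = (296**2 + 53165)*(179352 - 343598) = (87616 + 53165)*(-164246) = 140781*(-164246) = -23122716126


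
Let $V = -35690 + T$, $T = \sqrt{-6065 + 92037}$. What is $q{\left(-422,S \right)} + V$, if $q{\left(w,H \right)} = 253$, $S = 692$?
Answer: $-35437 + 2 \sqrt{21493} \approx -35144.0$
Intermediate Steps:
$T = 2 \sqrt{21493}$ ($T = \sqrt{85972} = 2 \sqrt{21493} \approx 293.21$)
$V = -35690 + 2 \sqrt{21493} \approx -35397.0$
$q{\left(-422,S \right)} + V = 253 - \left(35690 - 2 \sqrt{21493}\right) = -35437 + 2 \sqrt{21493}$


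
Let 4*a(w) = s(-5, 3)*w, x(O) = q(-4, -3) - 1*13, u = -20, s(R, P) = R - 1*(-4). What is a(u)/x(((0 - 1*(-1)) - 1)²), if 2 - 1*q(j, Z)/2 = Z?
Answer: -5/3 ≈ -1.6667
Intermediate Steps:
q(j, Z) = 4 - 2*Z
s(R, P) = 4 + R (s(R, P) = R + 4 = 4 + R)
x(O) = -3 (x(O) = (4 - 2*(-3)) - 1*13 = (4 + 6) - 13 = 10 - 13 = -3)
a(w) = -w/4 (a(w) = ((4 - 5)*w)/4 = (-w)/4 = -w/4)
a(u)/x(((0 - 1*(-1)) - 1)²) = -¼*(-20)/(-3) = 5*(-⅓) = -5/3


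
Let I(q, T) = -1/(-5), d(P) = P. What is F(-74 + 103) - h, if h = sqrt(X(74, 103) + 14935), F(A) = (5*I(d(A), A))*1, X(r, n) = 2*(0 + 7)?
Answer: 1 - 3*sqrt(1661) ≈ -121.27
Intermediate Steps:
X(r, n) = 14 (X(r, n) = 2*7 = 14)
I(q, T) = 1/5 (I(q, T) = -1*(-1/5) = 1/5)
F(A) = 1 (F(A) = (5*(1/5))*1 = 1*1 = 1)
h = 3*sqrt(1661) (h = sqrt(14 + 14935) = sqrt(14949) = 3*sqrt(1661) ≈ 122.27)
F(-74 + 103) - h = 1 - 3*sqrt(1661)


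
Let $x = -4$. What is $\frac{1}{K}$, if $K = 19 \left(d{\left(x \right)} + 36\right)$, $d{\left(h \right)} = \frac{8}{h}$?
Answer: $\frac{1}{646} \approx 0.001548$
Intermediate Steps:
$K = 646$ ($K = 19 \left(\frac{8}{-4} + 36\right) = 19 \left(8 \left(- \frac{1}{4}\right) + 36\right) = 19 \left(-2 + 36\right) = 19 \cdot 34 = 646$)
$\frac{1}{K} = \frac{1}{646}$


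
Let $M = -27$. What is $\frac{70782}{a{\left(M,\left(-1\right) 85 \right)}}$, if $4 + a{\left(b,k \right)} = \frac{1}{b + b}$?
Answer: $- \frac{3822228}{217} \approx -17614.0$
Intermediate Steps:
$a{\left(b,k \right)} = -4 + \frac{1}{2 b}$ ($a{\left(b,k \right)} = -4 + \frac{1}{b + b} = -4 + \frac{1}{2 b}$)
$\frac{70782}{a{\left(M,\left(-1\right) 85 \right)}} = \frac{70782}{-4 + \frac{1}{2 \left(-27\right)}} = \frac{70782}{-4 + \frac{1}{2} \left(- \frac{1}{27}\right)} = \frac{70782}{-4 - \frac{1}{54}} = \frac{70782}{- \frac{217}{54}} = 70782 \left(- \frac{54}{217}\right) = - \frac{3822228}{217}$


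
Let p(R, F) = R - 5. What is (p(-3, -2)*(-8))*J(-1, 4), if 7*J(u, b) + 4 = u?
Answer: -320/7 ≈ -45.714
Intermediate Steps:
p(R, F) = -5 + R
J(u, b) = -4/7 + u/7
(p(-3, -2)*(-8))*J(-1, 4) = ((-5 - 3)*(-8))*(-4/7 + (⅐)*(-1)) = (-8*(-8))*(-4/7 - ⅐) = 64*(-5/7) = -320/7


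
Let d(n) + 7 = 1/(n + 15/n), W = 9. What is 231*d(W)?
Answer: -51051/32 ≈ -1595.3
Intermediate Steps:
d(n) = -7 + 1/(n + 15/n)
231*d(W) = 231*((-105 + 9 - 7*9**2)/(15 + 9**2)) = 231*((-105 + 9 - 7*81)/(15 + 81)) = 231*((-105 + 9 - 567)/96) = 231*((1/96)*(-663)) = 231*(-221/32) = -51051/32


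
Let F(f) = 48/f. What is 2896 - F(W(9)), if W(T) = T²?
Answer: 78176/27 ≈ 2895.4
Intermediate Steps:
2896 - F(W(9)) = 2896 - 48/(9²) = 2896 - 48/81 = 2896 - 1*16/27 = 2896 - 16/27 = 78176/27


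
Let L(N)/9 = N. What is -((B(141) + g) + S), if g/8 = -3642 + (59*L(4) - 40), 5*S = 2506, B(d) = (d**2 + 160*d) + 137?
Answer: -153076/5 ≈ -30615.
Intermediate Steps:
B(d) = 137 + d**2 + 160*d
L(N) = 9*N
S = 2506/5 (S = (1/5)*2506 = 2506/5 ≈ 501.20)
g = -12464 (g = 8*(-3642 + (59*(9*4) - 40)) = 8*(-3642 + (59*36 - 40)) = 8*(-3642 + (2124 - 40)) = 8*(-3642 + 2084) = 8*(-1558) = -12464)
-((B(141) + g) + S) = -(((137 + 141**2 + 160*141) - 12464) + 2506/5) = -(((137 + 19881 + 22560) - 12464) + 2506/5) = -((42578 - 12464) + 2506/5) = -(30114 + 2506/5) = -1*153076/5 = -153076/5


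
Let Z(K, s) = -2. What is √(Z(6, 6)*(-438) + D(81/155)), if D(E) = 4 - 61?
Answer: 3*√91 ≈ 28.618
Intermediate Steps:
D(E) = -57
√(Z(6, 6)*(-438) + D(81/155)) = √(-2*(-438) - 57) = √(876 - 57) = √819 = 3*√91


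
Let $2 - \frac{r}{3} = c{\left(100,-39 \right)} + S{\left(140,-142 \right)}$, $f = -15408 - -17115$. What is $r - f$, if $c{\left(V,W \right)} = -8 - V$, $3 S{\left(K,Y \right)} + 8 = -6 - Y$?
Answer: $-1505$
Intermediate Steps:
$S{\left(K,Y \right)} = - \frac{14}{3} - \frac{Y}{3}$ ($S{\left(K,Y \right)} = - \frac{8}{3} + \frac{-6 - Y}{3} = - \frac{8}{3} - \left(2 + \frac{Y}{3}\right) = - \frac{14}{3} - \frac{Y}{3}$)
$f = 1707$ ($f = -15408 + 17115 = 1707$)
$r = 202$ ($r = 6 - 3 \left(\left(-8 - 100\right) - - \frac{128}{3}\right) = 6 - 3 \left(\left(-8 - 100\right) + \left(- \frac{14}{3} + \frac{142}{3}\right)\right) = 6 - 3 \left(-108 + \frac{128}{3}\right) = 6 - -196 = 6 + 196 = 202$)
$r - f = 202 - 1707 = -1505$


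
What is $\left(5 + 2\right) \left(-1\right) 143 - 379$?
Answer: $-1380$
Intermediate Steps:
$\left(5 + 2\right) \left(-1\right) 143 - 379 = 7 \left(-1\right) 143 - 379 = \left(-7\right) 143 - 379 = -1001 - 379 = -1380$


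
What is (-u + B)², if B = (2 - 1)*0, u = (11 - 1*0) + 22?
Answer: 1089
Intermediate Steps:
u = 33 (u = (11 + 0) + 22 = 11 + 22 = 33)
B = 0 (B = 1*0 = 0)
(-u + B)² = (-1*33 + 0)² = (-33 + 0)² = (-33)² = 1089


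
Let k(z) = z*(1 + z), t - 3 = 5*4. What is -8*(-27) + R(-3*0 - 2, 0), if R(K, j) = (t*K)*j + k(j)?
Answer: 216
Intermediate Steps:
t = 23 (t = 3 + 5*4 = 3 + 20 = 23)
R(K, j) = j*(1 + j) + 23*K*j (R(K, j) = (23*K)*j + j*(1 + j) = 23*K*j + j*(1 + j) = j*(1 + j) + 23*K*j)
-8*(-27) + R(-3*0 - 2, 0) = -8*(-27) + 0*(1 + 0 + 23*(-3*0 - 2)) = 216 + 0*(1 + 0 + 23*(0 - 2)) = 216 + 0*(1 + 0 + 23*(-2)) = 216 + 0*(1 + 0 - 46) = 216 + 0*(-45) = 216 + 0 = 216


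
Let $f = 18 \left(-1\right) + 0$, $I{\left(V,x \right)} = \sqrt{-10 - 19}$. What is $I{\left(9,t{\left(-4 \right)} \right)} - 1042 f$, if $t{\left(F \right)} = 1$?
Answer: $18756 + i \sqrt{29} \approx 18756.0 + 5.3852 i$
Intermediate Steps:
$I{\left(V,x \right)} = i \sqrt{29}$ ($I{\left(V,x \right)} = \sqrt{-29} = i \sqrt{29}$)
$f = -18$ ($f = -18 + 0 = -18$)
$I{\left(9,t{\left(-4 \right)} \right)} - 1042 f = i \sqrt{29} - -18756 = i \sqrt{29} + 18756 = 18756 + i \sqrt{29}$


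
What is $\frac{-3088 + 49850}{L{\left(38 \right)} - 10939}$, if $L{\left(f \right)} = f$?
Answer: $- \frac{46762}{10901} \approx -4.2897$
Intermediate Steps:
$\frac{-3088 + 49850}{L{\left(38 \right)} - 10939} = \frac{-3088 + 49850}{38 - 10939} = \frac{46762}{38 + \left(-19781 + 8842\right)} = \frac{46762}{38 - 10939} = \frac{46762}{-10901} = 46762 \left(- \frac{1}{10901}\right) = - \frac{46762}{10901}$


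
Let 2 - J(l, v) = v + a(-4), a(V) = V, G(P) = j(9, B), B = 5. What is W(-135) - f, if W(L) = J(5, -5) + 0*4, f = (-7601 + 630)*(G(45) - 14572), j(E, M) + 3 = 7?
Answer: -101553517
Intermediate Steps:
j(E, M) = 4 (j(E, M) = -3 + 7 = 4)
G(P) = 4
J(l, v) = 6 - v (J(l, v) = 2 - (v - 4) = 2 - (-4 + v) = 2 + (4 - v) = 6 - v)
f = 101553528 (f = (-7601 + 630)*(4 - 14572) = -6971*(-14568) = 101553528)
W(L) = 11 (W(L) = (6 - 1*(-5)) + 0*4 = (6 + 5) + 0 = 11 + 0 = 11)
W(-135) - f = 11 - 1*101553528 = 11 - 101553528 = -101553517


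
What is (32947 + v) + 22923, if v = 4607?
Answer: 60477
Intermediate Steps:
(32947 + v) + 22923 = (32947 + 4607) + 22923 = 37554 + 22923 = 60477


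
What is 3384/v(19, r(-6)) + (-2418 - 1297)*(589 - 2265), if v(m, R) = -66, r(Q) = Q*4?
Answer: 68489176/11 ≈ 6.2263e+6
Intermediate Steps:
r(Q) = 4*Q
3384/v(19, r(-6)) + (-2418 - 1297)*(589 - 2265) = 3384/(-66) + (-2418 - 1297)*(589 - 2265) = 3384*(-1/66) - 3715*(-1676) = -564/11 + 6226340 = 68489176/11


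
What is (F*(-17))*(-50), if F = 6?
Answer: 5100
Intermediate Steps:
(F*(-17))*(-50) = (6*(-17))*(-50) = -102*(-50) = 5100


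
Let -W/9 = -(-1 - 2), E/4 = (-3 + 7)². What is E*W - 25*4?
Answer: -1828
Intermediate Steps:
E = 64 (E = 4*(-3 + 7)² = 4*4² = 4*16 = 64)
W = -27 (W = -(-9)*(-1 - 2) = -(-9)*(-3) = -9*3 = -27)
E*W - 25*4 = 64*(-27) - 25*4 = -1728 - 100 = -1828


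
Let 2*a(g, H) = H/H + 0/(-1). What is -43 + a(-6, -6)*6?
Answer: -40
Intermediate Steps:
a(g, H) = ½ (a(g, H) = (H/H + 0/(-1))/2 = (1 + 0*(-1))/2 = (1 + 0)/2 = (½)*1 = ½)
-43 + a(-6, -6)*6 = -43 + (½)*6 = -43 + 3 = -40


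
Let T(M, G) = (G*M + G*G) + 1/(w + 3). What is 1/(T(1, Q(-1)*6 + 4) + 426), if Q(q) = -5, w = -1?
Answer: 2/2153 ≈ 0.00092894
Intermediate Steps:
T(M, G) = ½ + G² + G*M (T(M, G) = (G*M + G*G) + 1/(-1 + 3) = (G*M + G²) + 1/2 = (G² + G*M) + ½ = ½ + G² + G*M)
1/(T(1, Q(-1)*6 + 4) + 426) = 1/((½ + (-5*6 + 4)² + (-5*6 + 4)*1) + 426) = 1/((½ + (-30 + 4)² + (-30 + 4)*1) + 426) = 1/((½ + (-26)² - 26*1) + 426) = 1/((½ + 676 - 26) + 426) = 1/(1301/2 + 426) = 1/(2153/2) = 2/2153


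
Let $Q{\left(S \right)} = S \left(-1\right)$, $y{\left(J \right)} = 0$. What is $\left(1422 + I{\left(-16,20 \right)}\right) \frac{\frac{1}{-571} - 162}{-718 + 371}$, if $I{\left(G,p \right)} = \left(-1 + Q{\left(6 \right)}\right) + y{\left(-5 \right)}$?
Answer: $\frac{130891745}{198137} \approx 660.61$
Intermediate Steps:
$Q{\left(S \right)} = - S$
$I{\left(G,p \right)} = -7$ ($I{\left(G,p \right)} = \left(-1 - 6\right) + 0 = -7 + 0 = -7$)
$\left(1422 + I{\left(-16,20 \right)}\right) \frac{\frac{1}{-571} - 162}{-718 + 371} = \left(1422 - 7\right) \frac{\frac{1}{-571} - 162}{-718 + 371} = 1415 \frac{- \frac{1}{571} - 162}{-347} = 1415 \left(\left(- \frac{92503}{571}\right) \left(- \frac{1}{347}\right)\right) = 1415 \cdot \frac{92503}{198137} = \frac{130891745}{198137}$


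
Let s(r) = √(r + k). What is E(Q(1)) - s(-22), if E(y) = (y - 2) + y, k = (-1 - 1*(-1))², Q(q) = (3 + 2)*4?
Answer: 38 - I*√22 ≈ 38.0 - 4.6904*I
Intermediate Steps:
Q(q) = 20 (Q(q) = 5*4 = 20)
k = 0 (k = (-1 + 1)² = 0² = 0)
E(y) = -2 + 2*y (E(y) = (-2 + y) + y = -2 + 2*y)
s(r) = √r (s(r) = √(r + 0) = √r)
E(Q(1)) - s(-22) = (-2 + 2*20) - √(-22) = (-2 + 40) - I*√22 = 38 - I*√22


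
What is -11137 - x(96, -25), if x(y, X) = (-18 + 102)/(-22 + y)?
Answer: -412111/37 ≈ -11138.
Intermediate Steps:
x(y, X) = 84/(-22 + y)
-11137 - x(96, -25) = -11137 - 84/(-22 + 96) = -11137 - 84/74 = -11137 - 1*42/37 = -11137 - 42/37 = -412111/37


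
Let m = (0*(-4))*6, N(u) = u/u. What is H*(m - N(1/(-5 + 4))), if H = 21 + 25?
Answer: -46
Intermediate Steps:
N(u) = 1
m = 0 (m = 0*6 = 0)
H = 46
H*(m - N(1/(-5 + 4))) = 46*(0 - 1*1) = 46*(0 - 1) = 46*(-1) = -46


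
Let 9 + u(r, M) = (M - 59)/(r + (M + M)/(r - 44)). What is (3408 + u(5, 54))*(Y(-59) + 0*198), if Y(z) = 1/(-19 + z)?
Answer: -49253/1131 ≈ -43.548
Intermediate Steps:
u(r, M) = -9 + (-59 + M)/(r + 2*M/(-44 + r)) (u(r, M) = -9 + (M - 59)/(r + (M + M)/(r - 44)) = -9 + (-59 + M)/(r + (2*M)/(-44 + r)) = -9 + (-59 + M)/(r + 2*M/(-44 + r)))
(3408 + u(5, 54))*(Y(-59) + 0*198) = (3408 + (2596 - 62*54 - 9*5**2 + 337*5 + 54*5)/(5**2 - 44*5 + 2*54))*(1/(-19 - 59) + 0*198) = (3408 + (2596 - 3348 - 9*25 + 1685 + 270)/(25 - 220 + 108))*(1/(-78) + 0) = (3408 + (2596 - 3348 - 225 + 1685 + 270)/(-87))*(-1/78 + 0) = (3408 - 1/87*978)*(-1/78) = (3408 - 326/29)*(-1/78) = (98506/29)*(-1/78) = -49253/1131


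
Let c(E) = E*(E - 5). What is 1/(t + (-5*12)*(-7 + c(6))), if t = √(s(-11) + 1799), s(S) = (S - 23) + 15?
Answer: 3/91 - √445/910 ≈ 0.0097857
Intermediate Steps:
s(S) = -8 + S (s(S) = (-23 + S) + 15 = -8 + S)
c(E) = E*(-5 + E)
t = 2*√445 (t = √((-8 - 11) + 1799) = √(-19 + 1799) = √1780 = 2*√445 ≈ 42.190)
1/(t + (-5*12)*(-7 + c(6))) = 1/(2*√445 + (-5*12)*(-7 + 6*(-5 + 6))) = 1/(2*√445 - 60*(-7 + 6*1)) = 1/(2*√445 - 60*(-7 + 6)) = 1/(2*√445 - 60*(-1)) = 1/(2*√445 + 60) = 1/(60 + 2*√445)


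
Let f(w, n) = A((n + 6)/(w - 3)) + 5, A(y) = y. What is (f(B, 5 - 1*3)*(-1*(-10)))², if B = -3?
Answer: 12100/9 ≈ 1344.4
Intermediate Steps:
f(w, n) = 5 + (6 + n)/(-3 + w) (f(w, n) = (n + 6)/(w - 3) + 5 = (6 + n)/(-3 + w) + 5 = 5 + (6 + n)/(-3 + w))
(f(B, 5 - 1*3)*(-1*(-10)))² = (((-9 + (5 - 1*3) + 5*(-3))/(-3 - 3))*(-1*(-10)))² = (((-9 + (5 - 3) - 15)/(-6))*10)² = (-(-9 + 2 - 15)/6*10)² = (-⅙*(-22)*10)² = ((11/3)*10)² = (110/3)² = 12100/9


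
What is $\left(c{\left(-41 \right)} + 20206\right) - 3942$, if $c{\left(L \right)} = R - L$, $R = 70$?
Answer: $16375$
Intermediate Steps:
$c{\left(L \right)} = 70 - L$
$\left(c{\left(-41 \right)} + 20206\right) - 3942 = \left(\left(70 - -41\right) + 20206\right) - 3942 = \left(\left(70 + 41\right) + 20206\right) - 3942 = \left(111 + 20206\right) - 3942 = 20317 - 3942 = 16375$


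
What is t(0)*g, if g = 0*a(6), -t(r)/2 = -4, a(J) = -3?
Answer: 0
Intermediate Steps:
t(r) = 8 (t(r) = -2*(-4) = 8)
g = 0 (g = 0*(-3) = 0)
t(0)*g = 8*0 = 0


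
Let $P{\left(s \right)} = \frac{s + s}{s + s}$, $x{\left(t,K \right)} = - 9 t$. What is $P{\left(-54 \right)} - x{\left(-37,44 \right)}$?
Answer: $-332$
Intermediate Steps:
$P{\left(s \right)} = 1$ ($P{\left(s \right)} = \frac{2 s}{2 s} = 2 s \frac{1}{2 s} = 1$)
$P{\left(-54 \right)} - x{\left(-37,44 \right)} = 1 - \left(-9\right) \left(-37\right) = 1 - 333 = -332$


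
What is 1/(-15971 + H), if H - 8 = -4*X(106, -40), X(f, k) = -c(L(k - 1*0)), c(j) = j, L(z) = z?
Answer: -1/16123 ≈ -6.2023e-5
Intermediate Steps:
X(f, k) = -k (X(f, k) = -(k - 1*0) = -(k + 0) = -k)
H = -152 (H = 8 - (-4)*(-40) = 8 - 4*40 = 8 - 160 = -152)
1/(-15971 + H) = 1/(-15971 - 152) = 1/(-16123) = -1/16123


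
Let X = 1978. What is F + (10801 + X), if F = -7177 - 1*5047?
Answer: 555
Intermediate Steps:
F = -12224 (F = -7177 - 5047 = -12224)
F + (10801 + X) = -12224 + (10801 + 1978) = -12224 + 12779 = 555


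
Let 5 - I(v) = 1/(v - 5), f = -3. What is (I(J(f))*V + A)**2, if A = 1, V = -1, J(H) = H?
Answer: 1089/64 ≈ 17.016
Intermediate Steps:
I(v) = 5 - 1/(-5 + v) (I(v) = 5 - 1/(v - 5) = 5 - 1/(-5 + v))
(I(J(f))*V + A)**2 = (((-26 + 5*(-3))/(-5 - 3))*(-1) + 1)**2 = (((-26 - 15)/(-8))*(-1) + 1)**2 = (-1/8*(-41)*(-1) + 1)**2 = ((41/8)*(-1) + 1)**2 = (-41/8 + 1)**2 = (-33/8)**2 = 1089/64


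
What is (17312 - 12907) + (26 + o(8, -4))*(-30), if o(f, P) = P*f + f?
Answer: 4345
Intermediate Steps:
o(f, P) = f + P*f
(17312 - 12907) + (26 + o(8, -4))*(-30) = (17312 - 12907) + (26 + 8*(1 - 4))*(-30) = 4405 + (26 + 8*(-3))*(-30) = 4405 + (26 - 24)*(-30) = 4405 + 2*(-30) = 4405 - 60 = 4345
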